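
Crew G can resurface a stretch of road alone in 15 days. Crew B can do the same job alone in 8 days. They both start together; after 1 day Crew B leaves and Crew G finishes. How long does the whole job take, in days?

105/8 days

In the first 1 day the combined rate is 23/120, so 23/120 of the job is done, leaving 97/120.
After Crew B leaves the rate is 1/15 per day; the remaining 97/120 takes 97/8 days.
Total = 1 + 97/8 = 105/8 days.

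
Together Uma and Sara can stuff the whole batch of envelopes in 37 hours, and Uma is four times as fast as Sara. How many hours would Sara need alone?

Let Sara's rate be r; then Uma's rate is 4r, so together (4 + 1)r = 5r = 1/37.
Thus r = 1/185 per hour.
Sara alone: 185 hours; Uma alone: 185/4 hours.

185 hours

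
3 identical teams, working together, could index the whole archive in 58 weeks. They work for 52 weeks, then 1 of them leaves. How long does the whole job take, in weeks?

61 weeks

One team does 1/174 of the job per week.
After 52 weeks with 3 teams, 26/29 is done (3/29 left).
With 2 teams the rate is 2/174 = 1/87, so the rest takes 3/29 ÷ 1/87 = 9 weeks.
Total = 52 + 9 = 61 weeks.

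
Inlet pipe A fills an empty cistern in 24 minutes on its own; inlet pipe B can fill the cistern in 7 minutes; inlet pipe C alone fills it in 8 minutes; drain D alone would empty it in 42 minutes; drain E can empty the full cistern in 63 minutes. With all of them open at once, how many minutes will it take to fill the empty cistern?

63/17 minutes

Net rate = 1/24 + 1/7 + 1/8 − 1/42 − 1/63 = (21 + 72 + 63 − 12 − 8)/504 = 136/504 = 17/63 per minute.
Filling time = 1 ÷ (17/63) = 63/17 minutes.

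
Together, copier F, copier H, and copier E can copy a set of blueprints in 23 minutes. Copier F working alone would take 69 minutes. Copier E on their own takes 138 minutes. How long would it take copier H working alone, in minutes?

46 minutes

Combined rate is 1/23 per minute.
Known contribution: 1/69 + 1/138 = (2 + 1)/138 = 3/138 = 1/46 per minute.
So copier H's rate is 1/23 − 1/46 = 1/46, meaning 46 minutes alone.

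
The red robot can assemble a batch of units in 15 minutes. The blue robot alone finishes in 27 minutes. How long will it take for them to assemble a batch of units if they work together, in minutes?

135/14 minutes

With two workers the combined time is the product over the sum: 15·27/(15+27) = 405/42 = 135/14 minutes.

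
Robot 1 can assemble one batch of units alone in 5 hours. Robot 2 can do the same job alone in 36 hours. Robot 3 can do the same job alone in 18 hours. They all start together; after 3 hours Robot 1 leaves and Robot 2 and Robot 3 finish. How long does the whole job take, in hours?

24/5 hours

In the first 3 hours the combined rate is 17/60, so 17/20 of the job is done, leaving 3/20.
After Robot 1 leaves the rate is 1/12 per hour; the remaining 3/20 takes 9/5 hours.
Total = 3 + 9/5 = 24/5 hours.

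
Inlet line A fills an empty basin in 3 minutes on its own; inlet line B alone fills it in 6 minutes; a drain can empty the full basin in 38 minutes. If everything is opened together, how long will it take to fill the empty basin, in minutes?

19/9 minutes

Net rate = 1/3 + 1/6 − 1/38 = (38 + 19 − 3)/114 = 54/114 = 9/19 per minute.
Filling time = 1 ÷ (9/19) = 19/9 minutes.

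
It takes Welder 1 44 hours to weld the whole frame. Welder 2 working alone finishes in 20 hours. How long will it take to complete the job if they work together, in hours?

Combined rate: 1/44 + 1/20 = (5 + 11)/220 = 16/220 = 4/55 per hour.
Time = 1 ÷ (4/55) = 55/4 hours.

55/4 hours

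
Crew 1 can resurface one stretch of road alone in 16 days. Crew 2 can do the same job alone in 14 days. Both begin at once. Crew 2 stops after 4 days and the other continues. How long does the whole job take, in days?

80/7 days

In the first 4 days the combined rate is 15/112, so 15/28 of the job is done, leaving 13/28.
After Crew 2 leaves the rate is 1/16 per day; the remaining 13/28 takes 52/7 days.
Total = 4 + 52/7 = 80/7 days.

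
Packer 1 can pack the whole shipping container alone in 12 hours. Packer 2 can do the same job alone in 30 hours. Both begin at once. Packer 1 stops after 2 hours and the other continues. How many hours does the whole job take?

25 hours

In the first 2 hours the combined rate is 7/60, so 7/30 of the job is done, leaving 23/30.
After Packer 1 leaves the rate is 1/30 per hour; the remaining 23/30 takes 23 hours.
Total = 2 + 23 = 25 hours.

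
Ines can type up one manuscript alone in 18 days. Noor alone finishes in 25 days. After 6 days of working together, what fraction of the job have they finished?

Combined rate: 1/18 + 1/25 = (25 + 18)/450 = 43/450 per day.
In 6 days they complete 6·43/450 = 43/75 of the job.

43/75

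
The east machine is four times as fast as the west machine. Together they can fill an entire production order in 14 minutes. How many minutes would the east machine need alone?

Let the west machine's rate be r; then the east machine's rate is 4r, so together (4 + 1)r = 5r = 1/14.
Thus r = 1/70 per minute.
The west machine alone: 70 minutes; the east machine alone: 35/2 minutes.

35/2 minutes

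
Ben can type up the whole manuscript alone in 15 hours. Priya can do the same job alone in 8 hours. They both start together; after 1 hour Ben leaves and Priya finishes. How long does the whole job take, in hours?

112/15 hours

In the first 1 hour the combined rate is 23/120, so 23/120 of the job is done, leaving 97/120.
After Ben leaves the rate is 1/8 per hour; the remaining 97/120 takes 97/15 hours.
Total = 1 + 97/15 = 112/15 hours.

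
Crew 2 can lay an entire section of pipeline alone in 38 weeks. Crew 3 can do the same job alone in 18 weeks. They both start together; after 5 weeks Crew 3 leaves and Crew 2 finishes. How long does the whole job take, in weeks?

In the first 5 weeks the combined rate is 14/171, so 70/171 of the job is done, leaving 101/171.
After Crew 3 leaves the rate is 1/38 per week; the remaining 101/171 takes 202/9 weeks.
Total = 5 + 202/9 = 247/9 weeks.

247/9 weeks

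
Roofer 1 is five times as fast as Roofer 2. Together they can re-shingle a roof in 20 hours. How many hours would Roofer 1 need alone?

Let Roofer 2's rate be r; then Roofer 1's rate is 5r, so together (5 + 1)r = 6r = 1/20.
Thus r = 1/120 per hour.
Roofer 2 alone: 120 hours; Roofer 1 alone: 24 hours.

24 hours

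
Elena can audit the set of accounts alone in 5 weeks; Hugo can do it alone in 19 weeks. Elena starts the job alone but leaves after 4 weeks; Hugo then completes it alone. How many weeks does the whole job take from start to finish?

39/5 weeks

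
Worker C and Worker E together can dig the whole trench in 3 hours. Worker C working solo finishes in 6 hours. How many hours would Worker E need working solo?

Combined rate is 1/3 per hour.
Known contribution: 1/6 per hour.
So Worker E's rate is 1/3 − 1/6 = 1/6, meaning 6 hours alone.

6 hours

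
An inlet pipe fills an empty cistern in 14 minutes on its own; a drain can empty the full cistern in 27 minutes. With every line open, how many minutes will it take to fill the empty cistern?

378/13 minutes

Net rate = 1/14 − 1/27 = (27 − 14)/378 = 13/378 per minute.
Filling time = 1 ÷ (13/378) = 378/13 minutes.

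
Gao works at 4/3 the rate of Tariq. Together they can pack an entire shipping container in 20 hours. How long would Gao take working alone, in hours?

35 hours

Let Tariq's rate be r; then Gao's rate is (4/3)r, so together (4/3 + 1)r = (7/3)r = 1/20.
Thus r = 3/140 per hour.
Tariq alone: 140/3 hours; Gao alone: 35 hours.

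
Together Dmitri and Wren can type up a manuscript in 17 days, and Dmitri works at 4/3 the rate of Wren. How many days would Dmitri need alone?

Let Wren's rate be r; then Dmitri's rate is (4/3)r, so together (4/3 + 1)r = (7/3)r = 1/17.
Thus r = 3/119 per day.
Wren alone: 119/3 days; Dmitri alone: 119/4 days.

119/4 days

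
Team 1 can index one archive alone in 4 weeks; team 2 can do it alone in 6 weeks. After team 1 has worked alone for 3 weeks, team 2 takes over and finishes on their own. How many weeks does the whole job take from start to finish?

In 3 weeks team 1 does 3/4 of the job, leaving 1/4.
Team 2 works at 1/6 per week, so finishing takes 1/4 ÷ 1/6 = 3/2 weeks.
Total time = 3 + 3/2 = 9/2 weeks.

9/2 weeks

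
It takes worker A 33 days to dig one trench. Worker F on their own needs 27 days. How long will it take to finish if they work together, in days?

297/20 days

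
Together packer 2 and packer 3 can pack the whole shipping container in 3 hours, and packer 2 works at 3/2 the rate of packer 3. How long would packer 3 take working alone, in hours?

15/2 hours

Let packer 3's rate be r; then packer 2's rate is (3/2)r, so together (3/2 + 1)r = (5/2)r = 1/3.
Thus r = 2/15 per hour.
Packer 3 alone: 15/2 hours; packer 2 alone: 5 hours.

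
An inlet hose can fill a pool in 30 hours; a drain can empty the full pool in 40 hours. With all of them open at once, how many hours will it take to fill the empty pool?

120 hours

Net rate = 1/30 − 1/40 = (4 − 3)/120 = 1/120 per hour.
Filling time = 1 ÷ (1/120) = 120 hours.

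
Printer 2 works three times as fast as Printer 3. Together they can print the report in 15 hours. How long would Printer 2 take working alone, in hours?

20 hours

Let Printer 3's rate be r; then Printer 2's rate is 3r, so together (3 + 1)r = 4r = 1/15.
Thus r = 1/60 per hour.
Printer 3 alone: 60 hours; Printer 2 alone: 20 hours.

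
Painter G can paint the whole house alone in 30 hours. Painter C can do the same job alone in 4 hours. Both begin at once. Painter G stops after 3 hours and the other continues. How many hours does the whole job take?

18/5 hours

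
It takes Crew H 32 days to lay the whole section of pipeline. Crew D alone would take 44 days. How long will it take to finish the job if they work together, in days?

352/19 days

With two workers the combined time is the product over the sum: 32·44/(32+44) = 1408/76 = 352/19 days.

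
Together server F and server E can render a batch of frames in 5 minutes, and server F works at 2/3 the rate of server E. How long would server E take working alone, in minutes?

25/3 minutes

Let server E's rate be r; then server F's rate is (2/3)r, so together (2/3 + 1)r = (5/3)r = 1/5.
Thus r = 3/25 per minute.
Server E alone: 25/3 minutes; server F alone: 25/2 minutes.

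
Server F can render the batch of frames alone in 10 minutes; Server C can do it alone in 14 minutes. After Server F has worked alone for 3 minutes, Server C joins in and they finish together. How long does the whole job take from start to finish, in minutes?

In 3 minutes Server F does 3/10 of the job, leaving 7/10.
Server F and Server C together work at 6/35 per minute, so finishing takes 7/10 ÷ 6/35 = 49/12 minutes.
Total time = 3 + 49/12 = 85/12 minutes.

85/12 minutes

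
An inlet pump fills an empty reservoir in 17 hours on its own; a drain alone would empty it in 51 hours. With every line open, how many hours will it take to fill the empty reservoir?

51/2 hours

Net rate = 1/17 − 1/51 = (3 − 1)/51 = 2/51 per hour.
Filling time = 1 ÷ (2/51) = 51/2 hours.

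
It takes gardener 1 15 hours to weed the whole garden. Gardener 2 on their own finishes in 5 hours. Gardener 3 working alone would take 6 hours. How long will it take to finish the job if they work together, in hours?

30/13 hours

Combined rate: 1/15 + 1/5 + 1/6 = (2 + 6 + 5)/30 = 13/30 per hour.
Time = 1 ÷ (13/30) = 30/13 hours.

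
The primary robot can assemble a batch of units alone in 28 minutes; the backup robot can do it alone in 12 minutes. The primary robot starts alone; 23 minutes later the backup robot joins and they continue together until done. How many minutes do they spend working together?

In 23 minutes the primary robot does 23/28 of the job, leaving 5/28.
The primary robot and the backup robot together work at 5/42 per minute, so finishing takes 5/28 ÷ 5/42 = 3/2 minutes.

3/2 minutes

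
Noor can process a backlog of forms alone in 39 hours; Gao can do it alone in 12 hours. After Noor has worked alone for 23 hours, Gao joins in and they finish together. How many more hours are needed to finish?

64/17 hours

In 23 hours Noor does 23/39 of the job, leaving 16/39.
Noor and Gao together work at 17/156 per hour, so finishing takes 16/39 ÷ 17/156 = 64/17 hours.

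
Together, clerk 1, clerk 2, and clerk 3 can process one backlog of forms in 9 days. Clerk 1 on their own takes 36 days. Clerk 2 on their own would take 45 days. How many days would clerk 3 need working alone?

180/11 days

Combined rate is 1/9 per day.
Known contribution: 1/36 + 1/45 = (5 + 4)/180 = 9/180 = 1/20 per day.
So clerk 3's rate is 1/9 − 1/20 = 11/180, meaning 180/11 days alone.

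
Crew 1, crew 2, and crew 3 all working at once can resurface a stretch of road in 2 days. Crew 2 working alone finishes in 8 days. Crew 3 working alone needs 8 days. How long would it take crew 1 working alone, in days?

Combined rate is 1/2 per day.
Known contribution: 1/8 + 1/8 = (1 + 1)/8 = 2/8 = 1/4 per day.
So crew 1's rate is 1/2 − 1/4 = 1/4, meaning 4 days alone.

4 days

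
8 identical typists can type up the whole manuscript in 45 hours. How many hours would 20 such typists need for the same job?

Total work is 8·45 = 360 typist-hours.
With 20 typists: 360/20 = 18 hours.

18 hours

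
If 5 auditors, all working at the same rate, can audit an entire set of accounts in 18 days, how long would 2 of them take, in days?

Total work is 5·18 = 90 auditor-days.
With 2 auditors: 90/2 = 45 days.

45 days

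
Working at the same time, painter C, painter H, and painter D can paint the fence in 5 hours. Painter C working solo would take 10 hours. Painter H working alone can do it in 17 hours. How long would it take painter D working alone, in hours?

170/7 hours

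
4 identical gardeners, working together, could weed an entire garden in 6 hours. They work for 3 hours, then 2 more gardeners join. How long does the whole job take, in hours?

One gardener does 1/24 of the job per hour.
After 3 hours with 4 gardeners, 1/2 is done (1/2 left).
With 6 gardeners the rate is 6/24 = 1/4, so the rest takes 1/2 ÷ 1/4 = 2 hours.
Total = 3 + 2 = 5 hours.

5 hours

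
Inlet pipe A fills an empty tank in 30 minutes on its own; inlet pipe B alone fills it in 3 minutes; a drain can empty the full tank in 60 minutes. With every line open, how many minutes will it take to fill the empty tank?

Net rate = 1/30 + 1/3 − 1/60 = (2 + 20 − 1)/60 = 21/60 = 7/20 per minute.
Filling time = 1 ÷ (7/20) = 20/7 minutes.

20/7 minutes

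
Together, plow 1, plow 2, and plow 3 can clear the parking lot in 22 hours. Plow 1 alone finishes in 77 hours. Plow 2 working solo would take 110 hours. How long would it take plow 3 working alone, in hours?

Combined rate is 1/22 per hour.
Known contribution: 1/77 + 1/110 = (10 + 7)/770 = 17/770 per hour.
So plow 3's rate is 1/22 − 17/770 = 9/385, meaning 385/9 hours alone.

385/9 hours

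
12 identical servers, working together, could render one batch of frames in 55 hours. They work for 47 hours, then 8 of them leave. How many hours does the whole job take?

71 hours

One server does 1/660 of the job per hour.
After 47 hours with 12 servers, 47/55 is done (8/55 left).
With 4 servers the rate is 4/660 = 1/165, so the rest takes 8/55 ÷ 1/165 = 24 hours.
Total = 47 + 24 = 71 hours.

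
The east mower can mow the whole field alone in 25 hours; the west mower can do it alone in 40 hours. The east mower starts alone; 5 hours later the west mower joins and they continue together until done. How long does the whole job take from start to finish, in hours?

225/13 hours

In 5 hours the east mower does 5/25 = 1/5 of the job, leaving 4/5.
The east mower and the west mower together work at 13/200 per hour, so finishing takes 4/5 ÷ 13/200 = 160/13 hours.
Total time = 5 + 160/13 = 225/13 hours.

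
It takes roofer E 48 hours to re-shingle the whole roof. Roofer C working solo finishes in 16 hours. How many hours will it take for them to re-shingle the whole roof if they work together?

Combined rate: 1/48 + 1/16 = (1 + 3)/48 = 4/48 = 1/12 per hour.
Time = 1 ÷ (1/12) = 12 hours.

12 hours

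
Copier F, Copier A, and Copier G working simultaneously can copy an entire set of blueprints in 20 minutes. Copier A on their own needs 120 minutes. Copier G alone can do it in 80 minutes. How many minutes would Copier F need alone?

240/7 minutes

Combined rate is 1/20 per minute.
Known contribution: 1/120 + 1/80 = (2 + 3)/240 = 5/240 = 1/48 per minute.
So Copier F's rate is 1/20 − 1/48 = 7/240, meaning 240/7 minutes alone.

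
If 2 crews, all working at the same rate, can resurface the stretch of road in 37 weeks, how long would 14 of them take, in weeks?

Total work is 2·37 = 74 crew-weeks.
With 14 crews: 74/14 = 37/7 weeks.

37/7 weeks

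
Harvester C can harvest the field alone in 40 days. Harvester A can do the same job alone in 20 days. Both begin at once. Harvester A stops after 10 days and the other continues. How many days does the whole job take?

20 days

In the first 10 days the combined rate is 3/40, so 3/4 of the job is done, leaving 1/4.
After harvester A leaves the rate is 1/40 per day; the remaining 1/4 takes 10 days.
Total = 10 + 10 = 20 days.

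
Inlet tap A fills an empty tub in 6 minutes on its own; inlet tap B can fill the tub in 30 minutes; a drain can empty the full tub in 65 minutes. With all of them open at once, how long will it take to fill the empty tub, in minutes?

65/12 minutes

Net rate = 1/6 + 1/30 − 1/65 = (65 + 13 − 6)/390 = 72/390 = 12/65 per minute.
Filling time = 1 ÷ (12/65) = 65/12 minutes.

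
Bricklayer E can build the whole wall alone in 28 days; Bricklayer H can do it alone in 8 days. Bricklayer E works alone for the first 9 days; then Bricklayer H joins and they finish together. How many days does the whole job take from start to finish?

In 9 days Bricklayer E does 9/28 of the job, leaving 19/28.
Bricklayer E and Bricklayer H together work at 9/56 per day, so finishing takes 19/28 ÷ 9/56 = 38/9 days.
Total time = 9 + 38/9 = 119/9 days.

119/9 days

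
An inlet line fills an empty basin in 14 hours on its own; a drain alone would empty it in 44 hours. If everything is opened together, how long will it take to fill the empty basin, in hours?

Net rate = 1/14 − 1/44 = (22 − 7)/308 = 15/308 per hour.
Filling time = 1 ÷ (15/308) = 308/15 hours.

308/15 hours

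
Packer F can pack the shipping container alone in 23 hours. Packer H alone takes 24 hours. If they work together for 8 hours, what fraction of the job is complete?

47/69

Combined rate: 1/23 + 1/24 = (24 + 23)/552 = 47/552 per hour.
In 8 hours they complete 8·47/552 = 47/69 of the job.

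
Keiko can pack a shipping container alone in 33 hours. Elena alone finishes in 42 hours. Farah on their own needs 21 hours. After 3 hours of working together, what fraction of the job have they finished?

47/154

Combined rate: 1/33 + 1/42 + 1/21 = (14 + 11 + 22)/462 = 47/462 per hour.
In 3 hours they complete 3·47/462 = 47/154 of the job.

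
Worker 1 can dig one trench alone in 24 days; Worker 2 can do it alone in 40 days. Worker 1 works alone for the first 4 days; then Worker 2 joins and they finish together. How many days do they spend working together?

25/2 days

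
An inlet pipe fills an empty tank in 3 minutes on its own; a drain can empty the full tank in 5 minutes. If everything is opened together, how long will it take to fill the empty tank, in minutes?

15/2 minutes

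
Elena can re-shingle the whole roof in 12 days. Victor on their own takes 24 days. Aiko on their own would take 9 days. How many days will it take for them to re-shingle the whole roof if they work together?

Combined rate: 1/12 + 1/24 + 1/9 = (6 + 3 + 8)/72 = 17/72 per day.
Time = 1 ÷ (17/72) = 72/17 days.

72/17 days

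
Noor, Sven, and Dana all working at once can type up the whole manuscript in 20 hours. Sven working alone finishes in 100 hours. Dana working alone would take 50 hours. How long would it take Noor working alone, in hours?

50 hours

Combined rate is 1/20 per hour.
Known contribution: 1/100 + 1/50 = (1 + 2)/100 = 3/100 per hour.
So Noor's rate is 1/20 − 3/100 = 1/50, meaning 50 hours alone.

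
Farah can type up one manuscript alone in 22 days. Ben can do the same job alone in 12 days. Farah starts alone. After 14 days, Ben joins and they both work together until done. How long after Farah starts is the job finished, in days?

In the first 14 days Farah alone does 14/22 = 7/11 of the job, leaving 4/11.
Once everyone is working, combined rate: 1/22 + 1/12 = (6 + 11)/132 = 17/132 per day.
Remaining 4/11 at 17/132 per day takes 48/17 days.
Total from the start = 14 + 48/17 = 286/17 days.

286/17 days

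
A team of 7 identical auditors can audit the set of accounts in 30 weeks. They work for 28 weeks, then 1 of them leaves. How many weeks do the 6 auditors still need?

One auditor does 1/210 of the job per week.
After 28 weeks with 7 auditors, 14/15 is done (1/15 left).
With 6 auditors the rate is 6/210 = 1/35, so the rest takes 1/15 ÷ 1/35 = 7/3 weeks.

7/3 weeks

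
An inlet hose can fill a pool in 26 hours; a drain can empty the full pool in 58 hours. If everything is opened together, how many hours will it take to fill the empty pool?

Net rate = 1/26 − 1/58 = (29 − 13)/754 = 16/754 = 8/377 per hour.
Filling time = 1 ÷ (8/377) = 377/8 hours.

377/8 hours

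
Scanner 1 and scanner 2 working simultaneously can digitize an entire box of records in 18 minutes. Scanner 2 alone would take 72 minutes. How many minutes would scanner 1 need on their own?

Combined rate is 1/18 per minute.
Known contribution: 1/72 per minute.
So scanner 1's rate is 1/18 − 1/72 = 1/24, meaning 24 minutes alone.

24 minutes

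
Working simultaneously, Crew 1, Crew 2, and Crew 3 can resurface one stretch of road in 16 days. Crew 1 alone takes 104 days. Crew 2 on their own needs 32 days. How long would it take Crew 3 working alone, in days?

Combined rate is 1/16 per day.
Known contribution: 1/104 + 1/32 = (4 + 13)/416 = 17/416 per day.
So Crew 3's rate is 1/16 − 17/416 = 9/416, meaning 416/9 days alone.

416/9 days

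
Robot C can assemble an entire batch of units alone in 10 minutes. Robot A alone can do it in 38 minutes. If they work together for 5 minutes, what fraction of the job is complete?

12/19

Combined rate: 1/10 + 1/38 = (19 + 5)/190 = 24/190 = 12/95 per minute.
In 5 minutes they complete 5·12/95 = 12/19 of the job.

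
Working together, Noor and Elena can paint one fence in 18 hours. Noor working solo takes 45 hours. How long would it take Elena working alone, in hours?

Combined rate is 1/18 per hour.
Known contribution: 1/45 per hour.
So Elena's rate is 1/18 − 1/45 = 1/30, meaning 30 hours alone.

30 hours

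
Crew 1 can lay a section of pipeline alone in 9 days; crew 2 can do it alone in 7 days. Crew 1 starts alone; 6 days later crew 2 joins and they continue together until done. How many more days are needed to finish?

21/16 days

In 6 days crew 1 does 6/9 = 2/3 of the job, leaving 1/3.
Crew 1 and crew 2 together work at 16/63 per day, so finishing takes 1/3 ÷ 16/63 = 21/16 days.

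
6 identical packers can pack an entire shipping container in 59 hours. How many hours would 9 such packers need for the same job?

118/3 hours

Total work is 6·59 = 354 packer-hours.
With 9 packers: 354/9 = 118/3 hours.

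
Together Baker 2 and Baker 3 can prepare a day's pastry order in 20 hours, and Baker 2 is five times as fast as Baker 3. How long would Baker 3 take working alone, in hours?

120 hours

Let Baker 3's rate be r; then Baker 2's rate is 5r, so together (5 + 1)r = 6r = 1/20.
Thus r = 1/120 per hour.
Baker 3 alone: 120 hours; Baker 2 alone: 24 hours.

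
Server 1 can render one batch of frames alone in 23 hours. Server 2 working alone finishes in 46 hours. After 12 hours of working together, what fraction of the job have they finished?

Combined rate: 1/23 + 1/46 = (2 + 1)/46 = 3/46 per hour.
In 12 hours they complete 12·3/46 = 18/23 of the job.

18/23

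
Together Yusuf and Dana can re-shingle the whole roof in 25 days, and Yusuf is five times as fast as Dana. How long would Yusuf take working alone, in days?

Let Dana's rate be r; then Yusuf's rate is 5r, so together (5 + 1)r = 6r = 1/25.
Thus r = 1/150 per day.
Dana alone: 150 days; Yusuf alone: 30 days.

30 days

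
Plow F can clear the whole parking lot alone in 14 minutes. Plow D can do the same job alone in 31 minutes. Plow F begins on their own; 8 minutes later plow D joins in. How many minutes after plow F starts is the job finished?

In the first 8 minutes plow F alone does 8/14 = 4/7 of the job, leaving 3/7.
Once everyone is working, combined rate: 1/14 + 1/31 = (31 + 14)/434 = 45/434 per minute.
Remaining 3/7 at 45/434 per minute takes 62/15 minutes.
Total from the start = 8 + 62/15 = 182/15 minutes.

182/15 minutes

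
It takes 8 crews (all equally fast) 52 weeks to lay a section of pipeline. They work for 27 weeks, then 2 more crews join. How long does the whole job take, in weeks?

47 weeks

One crew does 1/416 of the job per week.
After 27 weeks with 8 crews, 27/52 is done (25/52 left).
With 10 crews the rate is 10/416 = 5/208, so the rest takes 25/52 ÷ 5/208 = 20 weeks.
Total = 27 + 20 = 47 weeks.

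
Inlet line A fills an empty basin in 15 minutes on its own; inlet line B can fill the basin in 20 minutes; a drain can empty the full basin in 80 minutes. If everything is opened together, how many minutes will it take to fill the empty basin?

48/5 minutes

Net rate = 1/15 + 1/20 − 1/80 = (16 + 12 − 3)/240 = 25/240 = 5/48 per minute.
Filling time = 1 ÷ (5/48) = 48/5 minutes.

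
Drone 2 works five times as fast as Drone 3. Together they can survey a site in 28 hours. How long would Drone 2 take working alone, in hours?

Let Drone 3's rate be r; then Drone 2's rate is 5r, so together (5 + 1)r = 6r = 1/28.
Thus r = 1/168 per hour.
Drone 3 alone: 168 hours; Drone 2 alone: 168/5 hours.

168/5 hours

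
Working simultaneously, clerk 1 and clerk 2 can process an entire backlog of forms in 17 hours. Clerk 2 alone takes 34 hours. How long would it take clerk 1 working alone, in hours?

34 hours

Combined rate is 1/17 per hour.
Known contribution: 1/34 per hour.
So clerk 1's rate is 1/17 − 1/34 = 1/34, meaning 34 hours alone.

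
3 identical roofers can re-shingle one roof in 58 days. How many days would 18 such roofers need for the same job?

29/3 days

Total work is 3·58 = 174 roofer-days.
With 18 roofers: 174/18 = 29/3 days.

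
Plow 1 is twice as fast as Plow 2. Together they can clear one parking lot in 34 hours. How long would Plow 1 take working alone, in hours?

51 hours

Let Plow 2's rate be r; then Plow 1's rate is 2r, so together (2 + 1)r = 3r = 1/34.
Thus r = 1/102 per hour.
Plow 2 alone: 102 hours; Plow 1 alone: 51 hours.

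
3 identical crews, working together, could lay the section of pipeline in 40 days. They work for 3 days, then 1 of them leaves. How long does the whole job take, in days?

117/2 days

One crew does 1/120 of the job per day.
After 3 days with 3 crews, 3/40 is done (37/40 left).
With 2 crews the rate is 2/120 = 1/60, so the rest takes 37/40 ÷ 1/60 = 111/2 days.
Total = 3 + 111/2 = 117/2 days.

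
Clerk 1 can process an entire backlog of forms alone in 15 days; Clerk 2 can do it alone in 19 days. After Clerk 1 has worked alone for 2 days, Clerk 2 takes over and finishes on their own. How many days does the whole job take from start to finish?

In 2 days Clerk 1 does 2/15 of the job, leaving 13/15.
Clerk 2 works at 1/19 per day, so finishing takes 13/15 ÷ 1/19 = 247/15 days.
Total time = 2 + 247/15 = 277/15 days.

277/15 days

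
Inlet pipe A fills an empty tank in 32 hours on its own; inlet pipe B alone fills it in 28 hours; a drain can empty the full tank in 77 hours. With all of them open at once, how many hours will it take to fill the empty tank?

Net rate = 1/32 + 1/28 − 1/77 = (77 + 88 − 32)/2464 = 133/2464 = 19/352 per hour.
Filling time = 1 ÷ (19/352) = 352/19 hours.

352/19 hours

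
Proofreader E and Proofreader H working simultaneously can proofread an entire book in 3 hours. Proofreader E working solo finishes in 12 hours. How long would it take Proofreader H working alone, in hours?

4 hours

Combined rate is 1/3 per hour.
Known contribution: 1/12 per hour.
So Proofreader H's rate is 1/3 − 1/12 = 1/4, meaning 4 hours alone.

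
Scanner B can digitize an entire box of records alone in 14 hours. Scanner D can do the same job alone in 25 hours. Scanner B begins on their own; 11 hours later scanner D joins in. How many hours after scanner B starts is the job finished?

168/13 hours

In the first 11 hours scanner B alone does 11/14 of the job, leaving 3/14.
Once everyone is working, combined rate: 1/14 + 1/25 = (25 + 14)/350 = 39/350 per hour.
Remaining 3/14 at 39/350 per hour takes 25/13 hours.
Total from the start = 11 + 25/13 = 168/13 hours.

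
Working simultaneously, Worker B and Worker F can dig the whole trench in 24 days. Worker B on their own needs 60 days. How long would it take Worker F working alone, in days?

Combined rate is 1/24 per day.
Known contribution: 1/60 per day.
So Worker F's rate is 1/24 − 1/60 = 1/40, meaning 40 days alone.

40 days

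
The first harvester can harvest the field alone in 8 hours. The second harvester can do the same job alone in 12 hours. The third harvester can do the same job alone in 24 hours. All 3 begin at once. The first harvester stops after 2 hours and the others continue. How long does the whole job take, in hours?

In the first 2 hours the combined rate is 1/4, so 1/2 of the job is done, leaving 1/2.
After the first harvester leaves the rate is 1/8 per hour; the remaining 1/2 takes 4 hours.
Total = 2 + 4 = 6 hours.

6 hours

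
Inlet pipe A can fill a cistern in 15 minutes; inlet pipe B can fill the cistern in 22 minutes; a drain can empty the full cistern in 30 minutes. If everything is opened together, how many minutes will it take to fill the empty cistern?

Net rate = 1/15 + 1/22 − 1/30 = (22 + 15 − 11)/330 = 26/330 = 13/165 per minute.
Filling time = 1 ÷ (13/165) = 165/13 minutes.

165/13 minutes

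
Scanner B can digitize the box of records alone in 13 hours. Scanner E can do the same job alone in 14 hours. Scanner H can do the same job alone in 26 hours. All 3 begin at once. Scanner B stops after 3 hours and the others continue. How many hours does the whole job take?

7 hours

In the first 3 hours the combined rate is 17/91, so 51/91 of the job is done, leaving 40/91.
After scanner B leaves the rate is 10/91 per hour; the remaining 40/91 takes 4 hours.
Total = 3 + 4 = 7 hours.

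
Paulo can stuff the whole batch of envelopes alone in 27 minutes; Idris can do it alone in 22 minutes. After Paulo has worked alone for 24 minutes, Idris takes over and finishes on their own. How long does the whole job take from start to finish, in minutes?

In 24 minutes Paulo does 24/27 = 8/9 of the job, leaving 1/9.
Idris works at 1/22 per minute, so finishing takes 1/9 ÷ 1/22 = 22/9 minutes.
Total time = 24 + 22/9 = 238/9 minutes.

238/9 minutes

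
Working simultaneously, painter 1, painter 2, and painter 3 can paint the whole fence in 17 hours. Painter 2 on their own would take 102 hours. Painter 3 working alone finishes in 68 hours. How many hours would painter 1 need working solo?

Combined rate is 1/17 per hour.
Known contribution: 1/102 + 1/68 = (2 + 3)/204 = 5/204 per hour.
So painter 1's rate is 1/17 − 5/204 = 7/204, meaning 204/7 hours alone.

204/7 hours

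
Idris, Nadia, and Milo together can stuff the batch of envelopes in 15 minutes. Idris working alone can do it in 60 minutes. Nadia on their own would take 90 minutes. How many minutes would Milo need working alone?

Combined rate is 1/15 per minute.
Known contribution: 1/60 + 1/90 = (3 + 2)/180 = 5/180 = 1/36 per minute.
So Milo's rate is 1/15 − 1/36 = 7/180, meaning 180/7 minutes alone.

180/7 minutes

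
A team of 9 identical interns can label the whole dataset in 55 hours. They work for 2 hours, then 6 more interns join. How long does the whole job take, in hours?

One intern does 1/495 of the job per hour.
After 2 hours with 9 interns, 2/55 is done (53/55 left).
With 15 interns the rate is 15/495 = 1/33, so the rest takes 53/55 ÷ 1/33 = 159/5 hours.
Total = 2 + 159/5 = 169/5 hours.

169/5 hours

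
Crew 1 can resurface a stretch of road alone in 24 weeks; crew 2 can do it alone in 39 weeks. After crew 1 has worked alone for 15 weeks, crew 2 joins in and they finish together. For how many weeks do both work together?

39/7 weeks

In 15 weeks crew 1 does 15/24 = 5/8 of the job, leaving 3/8.
Crew 1 and crew 2 together work at 7/104 per week, so finishing takes 3/8 ÷ 7/104 = 39/7 weeks.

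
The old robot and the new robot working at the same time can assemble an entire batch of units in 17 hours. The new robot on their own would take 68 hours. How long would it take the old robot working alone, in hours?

68/3 hours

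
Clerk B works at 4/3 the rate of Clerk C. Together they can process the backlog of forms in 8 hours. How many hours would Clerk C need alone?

Let Clerk C's rate be r; then Clerk B's rate is (4/3)r, so together (4/3 + 1)r = (7/3)r = 1/8.
Thus r = 3/56 per hour.
Clerk C alone: 56/3 hours; Clerk B alone: 14 hours.

56/3 hours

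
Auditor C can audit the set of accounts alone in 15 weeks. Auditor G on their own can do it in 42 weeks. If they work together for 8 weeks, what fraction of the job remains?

29/105

Combined rate: 1/15 + 1/42 = (14 + 5)/210 = 19/210 per week.
In 8 weeks they complete 8·19/210 = 76/105 of the job.
So 29/105 remains.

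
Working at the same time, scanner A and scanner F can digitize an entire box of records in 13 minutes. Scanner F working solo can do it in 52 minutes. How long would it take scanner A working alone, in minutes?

52/3 minutes

Combined rate is 1/13 per minute.
Known contribution: 1/52 per minute.
So scanner A's rate is 1/13 − 1/52 = 3/52, meaning 52/3 minutes alone.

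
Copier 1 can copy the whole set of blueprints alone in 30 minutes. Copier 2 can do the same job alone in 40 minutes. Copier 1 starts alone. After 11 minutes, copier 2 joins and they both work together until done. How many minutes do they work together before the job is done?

76/7 minutes

In the first 11 minutes copier 1 alone does 11/30 of the job, leaving 19/30.
Once everyone is working, combined rate: 1/30 + 1/40 = (4 + 3)/120 = 7/120 per minute.
Remaining 19/30 at 7/120 per minute takes 76/7 minutes.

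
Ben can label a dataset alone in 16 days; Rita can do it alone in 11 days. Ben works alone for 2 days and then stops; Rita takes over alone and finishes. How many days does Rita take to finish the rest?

77/8 days

In 2 days Ben does 2/16 = 1/8 of the job, leaving 7/8.
Rita works at 1/11 per day, so finishing takes 7/8 ÷ 1/11 = 77/8 days.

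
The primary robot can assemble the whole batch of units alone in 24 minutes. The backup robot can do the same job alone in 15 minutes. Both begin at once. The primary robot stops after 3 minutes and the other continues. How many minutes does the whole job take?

In the first 3 minutes the combined rate is 13/120, so 13/40 of the job is done, leaving 27/40.
After the primary robot leaves the rate is 1/15 per minute; the remaining 27/40 takes 81/8 minutes.
Total = 3 + 81/8 = 105/8 minutes.

105/8 minutes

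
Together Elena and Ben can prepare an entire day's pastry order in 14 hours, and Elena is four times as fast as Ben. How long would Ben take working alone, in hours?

Let Ben's rate be r; then Elena's rate is 4r, so together (4 + 1)r = 5r = 1/14.
Thus r = 1/70 per hour.
Ben alone: 70 hours; Elena alone: 35/2 hours.

70 hours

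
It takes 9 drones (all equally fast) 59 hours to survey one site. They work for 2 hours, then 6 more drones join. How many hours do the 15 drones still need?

One drone does 1/531 of the job per hour.
After 2 hours with 9 drones, 2/59 is done (57/59 left).
With 15 drones the rate is 15/531 = 5/177, so the rest takes 57/59 ÷ 5/177 = 171/5 hours.

171/5 hours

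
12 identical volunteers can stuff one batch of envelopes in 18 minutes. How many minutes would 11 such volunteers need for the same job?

216/11 minutes

Total work is 12·18 = 216 volunteer-minutes.
With 11 volunteers: 216/11 minutes.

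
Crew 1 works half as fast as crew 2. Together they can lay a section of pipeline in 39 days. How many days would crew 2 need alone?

Let crew 2's rate be r; then crew 1's rate is (1/2)r, so together (1/2 + 1)r = (3/2)r = 1/39.
Thus r = 2/117 per day.
Crew 2 alone: 117/2 days; crew 1 alone: 117 days.

117/2 days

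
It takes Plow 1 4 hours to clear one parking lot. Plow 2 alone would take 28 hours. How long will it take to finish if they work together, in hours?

Combined rate: 1/4 + 1/28 = (7 + 1)/28 = 8/28 = 2/7 per hour.
Time = 1 ÷ (2/7) = 7/2 hours.

7/2 hours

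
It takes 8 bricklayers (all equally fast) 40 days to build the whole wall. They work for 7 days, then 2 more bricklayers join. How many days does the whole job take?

167/5 days

One bricklayer does 1/320 of the job per day.
After 7 days with 8 bricklayers, 7/40 is done (33/40 left).
With 10 bricklayers the rate is 10/320 = 1/32, so the rest takes 33/40 ÷ 1/32 = 132/5 days.
Total = 7 + 132/5 = 167/5 days.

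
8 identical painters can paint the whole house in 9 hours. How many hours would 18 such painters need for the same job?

4 hours

Total work is 8·9 = 72 painter-hours.
With 18 painters: 72/18 = 4 hours.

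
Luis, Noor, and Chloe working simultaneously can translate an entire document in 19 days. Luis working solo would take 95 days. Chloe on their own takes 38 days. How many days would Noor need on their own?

Combined rate is 1/19 per day.
Known contribution: 1/95 + 1/38 = (2 + 5)/190 = 7/190 per day.
So Noor's rate is 1/19 − 7/190 = 3/190, meaning 190/3 days alone.

190/3 days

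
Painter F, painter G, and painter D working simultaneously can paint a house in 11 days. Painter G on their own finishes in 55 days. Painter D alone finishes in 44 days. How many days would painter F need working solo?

20 days

Combined rate is 1/11 per day.
Known contribution: 1/55 + 1/44 = (4 + 5)/220 = 9/220 per day.
So painter F's rate is 1/11 − 9/220 = 1/20, meaning 20 days alone.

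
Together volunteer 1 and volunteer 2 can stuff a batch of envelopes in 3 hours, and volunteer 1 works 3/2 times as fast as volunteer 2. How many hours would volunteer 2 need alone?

15/2 hours

Let volunteer 2's rate be r; then volunteer 1's rate is (3/2)r, so together (3/2 + 1)r = (5/2)r = 1/3.
Thus r = 2/15 per hour.
Volunteer 2 alone: 15/2 hours; volunteer 1 alone: 5 hours.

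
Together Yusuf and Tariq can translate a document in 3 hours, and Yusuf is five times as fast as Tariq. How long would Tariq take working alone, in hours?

Let Tariq's rate be r; then Yusuf's rate is 5r, so together (5 + 1)r = 6r = 1/3.
Thus r = 1/18 per hour.
Tariq alone: 18 hours; Yusuf alone: 18/5 hours.

18 hours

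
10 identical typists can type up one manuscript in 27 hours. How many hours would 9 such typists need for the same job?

Total work is 10·27 = 270 typist-hours.
With 9 typists: 270/9 = 30 hours.

30 hours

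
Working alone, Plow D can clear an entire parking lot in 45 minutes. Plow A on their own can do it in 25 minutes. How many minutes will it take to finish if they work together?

225/14 minutes

Combined rate: 1/45 + 1/25 = (5 + 9)/225 = 14/225 per minute.
Time = 1 ÷ (14/225) = 225/14 minutes.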